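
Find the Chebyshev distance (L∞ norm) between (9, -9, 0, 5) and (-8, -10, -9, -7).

max(|x_i - y_i|) = max(|9 - (-8)|, |-9 - (-10)|, |0 - (-9)|, |5 - (-7)|) = max(17, 1, 9, 12) = 17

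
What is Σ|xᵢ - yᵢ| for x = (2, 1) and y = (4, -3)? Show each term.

Σ|x_i - y_i| = |2 - 4| + |1 - (-3)| = 2 + 4 = 6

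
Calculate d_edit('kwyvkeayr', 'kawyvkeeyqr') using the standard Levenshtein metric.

Let D[i][j] be the edit distance between the first i characters of 'kwyvkeayr' and the first j characters of 'kawyvkeeyqr', with D[i][0] = i, D[0][j] = j, and D[i][j] = D[i-1][j-1] if the characters match, else 1 + min(D[i-1][j], D[i][j-1], D[i-1][j-1]). Filling the table (rows: prefixes of 'kwyvkeayr', columns: prefixes of 'kawyvkeeyqr'):
     ε  k  a  w  y  v  k  e  e  y  q  r
  ε  0  1  2  3  4  5  6  7  8  9 10 11
  k  1  0  1  2  3  4  5  6  7  8  9 10
  w  2  1  1  1  2  3  4  5  6  7  8  9
  y  3  2  2  2  1  2  3  4  5  6  7  8
  v  4  3  3  3  2  1  2  3  4  5  6  7
  k  5  4  4  4  3  2  1  2  3  4  5  6
  e  6  5  5  5  4  3  2  1  2  3  4  5
  a  7  6  5  6  5  4  3  2  2  3  4  5
  y  8  7  6  6  6  5  4  3  3  2  3  4
  r  9  8  7  7  7  6  5  4  4  3  3  3
The bottom-right entry gives D[9][11] = 3, so no sequence of fewer than 3 edits works. Backtracking through the table gives one optimal edit sequence (3 edits):
  kwyvkeayr → kawyvkeayr (ins a @2)
  kawyvkeayr → kawyvkeeyr (sub a→e @8)
  kawyvkeeyr → kawyvkeeyqr (ins q @10)
Edit distance = 3.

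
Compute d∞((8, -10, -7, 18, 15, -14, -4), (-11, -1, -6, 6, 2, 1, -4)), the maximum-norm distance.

max(|x_i - y_i|) = max(|8 - (-11)|, |-10 - (-1)|, |-7 - (-6)|, |18 - 6|, |15 - 2|, |-14 - 1|, |-4 - (-4)|) = max(19, 9, 1, 12, 13, 15, 0) = 19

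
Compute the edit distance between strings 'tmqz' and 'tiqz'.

Let D[i][j] be the edit distance between the first i characters of 'tmqz' and the first j characters of 'tiqz', with D[i][0] = i, D[0][j] = j, and D[i][j] = D[i-1][j-1] if the characters match, else 1 + min(D[i-1][j], D[i][j-1], D[i-1][j-1]). Filling the table (rows: prefixes of 'tmqz', columns: prefixes of 'tiqz'):
     ε  t  i  q  z
  ε  0  1  2  3  4
  t  1  0  1  2  3
  m  2  1  1  2  3
  q  3  2  2  1  2
  z  4  3  3  2  1
The bottom-right entry gives D[4][4] = 1, so no sequence of fewer than 1 edit works. Backtracking through the table gives one optimal edit sequence (1 edit):
  tmqz → tiqz (sub m→i @2)
Edit distance = 1.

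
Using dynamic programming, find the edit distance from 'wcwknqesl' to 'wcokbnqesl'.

Let D[i][j] be the edit distance between the first i characters of 'wcwknqesl' and the first j characters of 'wcokbnqesl', with D[i][0] = i, D[0][j] = j, and D[i][j] = D[i-1][j-1] if the characters match, else 1 + min(D[i-1][j], D[i][j-1], D[i-1][j-1]). Filling the table (rows: prefixes of 'wcwknqesl', columns: prefixes of 'wcokbnqesl'):
     ε  w  c  o  k  b  n  q  e  s  l
  ε  0  1  2  3  4  5  6  7  8  9 10
  w  1  0  1  2  3  4  5  6  7  8  9
  c  2  1  0  1  2  3  4  5  6  7  8
  w  3  2  1  1  2  3  4  5  6  7  8
  k  4  3  2  2  1  2  3  4  5  6  7
  n  5  4  3  3  2  2  2  3  4  5  6
  q  6  5  4  4  3  3  3  2  3  4  5
  e  7  6  5  5  4  4  4  3  2  3  4
  s  8  7  6  6  5  5  5  4  3  2  3
  l  9  8  7  7  6  6  6  5  4  3  2
The bottom-right entry gives D[9][10] = 2, so no sequence of fewer than 2 edits works. Backtracking through the table gives one optimal edit sequence (2 edits):
  wcwknqesl → wcoknqesl (sub w→o @3)
  wcoknqesl → wcokbnqesl (ins b @5)
Edit distance = 2.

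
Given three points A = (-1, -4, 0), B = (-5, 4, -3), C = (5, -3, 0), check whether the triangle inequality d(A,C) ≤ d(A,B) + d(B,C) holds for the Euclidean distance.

d(A,B) = √(4² + 8² + 3²) = √89 ≈ 9.434, d(B,C) = √(10² + 7² + 3²) = √158 ≈ 12.5698, d(A,C) = √(6² + 1² + 0²) = √37 ≈ 6.0828.
d(A,C) ≈ 6.0828 ≤ 9.434 + 12.5698 = 22.0038. Triangle inequality is satisfied.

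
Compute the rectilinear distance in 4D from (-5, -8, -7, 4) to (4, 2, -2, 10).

Σ|x_i - y_i| = |-5 - 4| + |-8 - 2| + |-7 - (-2)| + |4 - 10| = 9 + 10 + 5 + 6 = 30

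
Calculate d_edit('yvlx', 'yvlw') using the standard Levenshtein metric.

Let D[i][j] be the edit distance between the first i characters of 'yvlx' and the first j characters of 'yvlw', with D[i][0] = i, D[0][j] = j, and D[i][j] = D[i-1][j-1] if the characters match, else 1 + min(D[i-1][j], D[i][j-1], D[i-1][j-1]). Filling the table (rows: prefixes of 'yvlx', columns: prefixes of 'yvlw'):
     ε  y  v  l  w
  ε  0  1  2  3  4
  y  1  0  1  2  3
  v  2  1  0  1  2
  l  3  2  1  0  1
  x  4  3  2  1  1
The bottom-right entry gives D[4][4] = 1, so no sequence of fewer than 1 edit works. Backtracking through the table gives one optimal edit sequence (1 edit):
  yvlx → yvlw (sub x→w @4)
Edit distance = 1.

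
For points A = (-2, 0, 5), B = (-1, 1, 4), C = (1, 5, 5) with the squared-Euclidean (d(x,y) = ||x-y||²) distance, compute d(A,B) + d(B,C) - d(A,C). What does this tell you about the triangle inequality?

d(A,B) = 1² + 1² + 1² = 3, d(B,C) = 2² + 4² + 1² = 21, d(A,C) = 3² + 5² + 0² = 34.
d(A,B) + d(B,C) - d(A,C) = 3 + 21 - 34 = 24 - 34 = -10. This is < 0, so the triangle inequality FAILS for these points (squared-Euclidean is not a metric).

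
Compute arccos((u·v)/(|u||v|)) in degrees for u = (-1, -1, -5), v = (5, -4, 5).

With u = (-1, -1, -5), v = (5, -4, 5):
u·v = (-1)·5 + (-1)·(-4) + (-5)·5 = (-5) + 4 + (-25) = -26.
|u| = √((-1)² + (-1)² + (-5)²) = √27, |v| = √(5² + (-4)² + 5²) = √66, so |u||v| = √(27·66) = √1782.
cos θ = (u·v)/(|u||v|) = -26/√1782 ≈ -0.615913
θ = arccos(-0.615913) ≈ 128.02°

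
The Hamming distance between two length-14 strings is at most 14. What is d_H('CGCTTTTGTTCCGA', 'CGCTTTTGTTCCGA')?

Differing positions: none. Hamming distance = 0. The maximum possible Hamming distance for length-14 strings is 14, so d_H/14 = 0/14 = 0.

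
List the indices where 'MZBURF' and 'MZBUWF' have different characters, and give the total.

Differing positions: 5. Hamming distance = 1.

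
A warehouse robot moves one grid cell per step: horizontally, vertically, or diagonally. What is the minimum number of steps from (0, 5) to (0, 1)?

max(|x_i - y_i|) = max(|0 - 0|, |5 - 1|) = max(0, 4) = 4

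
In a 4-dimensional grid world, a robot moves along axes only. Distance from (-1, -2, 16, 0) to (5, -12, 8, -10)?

Σ|x_i - y_i| = |-1 - 5| + |-2 - (-12)| + |16 - 8| + |0 - (-10)| = 6 + 10 + 8 + 10 = 34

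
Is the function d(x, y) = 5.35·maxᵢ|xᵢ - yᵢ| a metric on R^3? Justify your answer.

Yes. The L∞ (Chebyshev) norm induces a metric on R^3, and multiplying a metric by a positive constant 5.35 > 0 preserves all four axioms: non-negativity (5.35·||x-y|| ≥ 0), identity (5.35·||x-y|| = 0 ⟺ ||x-y|| = 0 ⟺ x = y), symmetry (||x-y|| = ||y-x||), and the triangle inequality (5.35·||x-z|| ≤ 5.35·||x-y|| + 5.35·||y-z||). So d is a metric.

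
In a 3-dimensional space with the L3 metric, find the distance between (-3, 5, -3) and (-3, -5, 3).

(Σ|x_i - y_i|^3)^(1/3) = (|-3 - (-3)|^3 + |5 - (-5)|^3 + |-3 - 3|^3)^(1/3)
= (0^3 + 10^3 + 6^3)^(1/3) = (0 + 1000 + 216)^(1/3) = (1216)^(1/3) ≈ 10.6736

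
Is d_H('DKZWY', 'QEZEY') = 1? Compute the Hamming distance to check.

Differing positions: 1, 2, 4. Hamming distance = 3, so the claim that d_H = 1 is false.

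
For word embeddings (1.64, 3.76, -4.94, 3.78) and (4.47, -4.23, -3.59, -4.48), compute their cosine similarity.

With u = (1.64, 3.76, -4.94, 3.78), v = (4.47, -4.23, -3.59, -4.48):
u·v = 1.64·4.47 + 3.76·(-4.23) + (-4.94)·(-3.59) + 3.78·(-4.48) = 7.3308 + (-15.9048) + 17.7346 + (-16.9344) = -7.7738.
|u| = √(1.64² + 3.76² + (-4.94)² + 3.78²) = √(2.6896 + 14.1376 + 24.4036 + 14.2884) = √55.5192, |v| = √(4.47² + (-4.23)² + (-3.59)² + (-4.48)²) = √(19.9809 + 17.8929 + 12.8881 + 20.0704) = √70.8323.
cos θ = (u·v)/(|u||v|) = -7.7738/(√55.5192·√70.8323) ≈ -0.124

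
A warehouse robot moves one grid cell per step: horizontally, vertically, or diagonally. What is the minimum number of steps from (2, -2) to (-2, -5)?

max(|x_i - y_i|) = max(|2 - (-2)|, |-2 - (-5)|) = max(4, 3) = 4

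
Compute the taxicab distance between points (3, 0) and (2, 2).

Σ|x_i - y_i| = |3 - 2| + |0 - 2| = 1 + 2 = 3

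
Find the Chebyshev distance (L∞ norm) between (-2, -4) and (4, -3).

max(|x_i - y_i|) = max(|-2 - 4|, |-4 - (-3)|) = max(6, 1) = 6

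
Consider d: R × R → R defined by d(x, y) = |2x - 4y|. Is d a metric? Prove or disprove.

No. d fails symmetry: d(5, 3) = |2·5 - 4·3| = |-2| = 2, but d(3, 5) = |2·3 - 4·5| = |-14| = 14. Since 2 ≠ 14, d(x,y) ≠ d(y,x) in general.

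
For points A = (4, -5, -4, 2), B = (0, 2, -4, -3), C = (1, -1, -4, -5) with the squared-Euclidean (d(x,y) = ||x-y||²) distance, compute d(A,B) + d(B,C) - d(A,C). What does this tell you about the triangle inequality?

d(A,B) = 4² + 7² + 0² + 5² = 90, d(B,C) = 1² + 3² + 0² + 2² = 14, d(A,C) = 3² + 4² + 0² + 7² = 74.
d(A,B) + d(B,C) - d(A,C) = 90 + 14 - 74 = 104 - 74 = 30. This is ≥ 0, so the triangle inequality holds for these points.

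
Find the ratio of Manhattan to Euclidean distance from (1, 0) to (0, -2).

L1 = |1 - 0| + |0 - (-2)| = 1 + 2 = 3
L2 = √(1² + 2²) = √5 ≈ 2.2361
L1 ≥ L2 always (equality iff movement is along one axis); L1 > L2 here.
Ratio L1/L2 = 3/√5 ≈ 1.3416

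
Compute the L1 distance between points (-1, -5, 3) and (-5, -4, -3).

Σ|x_i - y_i| = |-1 - (-5)| + |-5 - (-4)| + |3 - (-3)| = 4 + 1 + 6 = 11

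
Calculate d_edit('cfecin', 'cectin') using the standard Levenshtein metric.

Let D[i][j] be the edit distance between the first i characters of 'cfecin' and the first j characters of 'cectin', with D[i][0] = i, D[0][j] = j, and D[i][j] = D[i-1][j-1] if the characters match, else 1 + min(D[i-1][j], D[i][j-1], D[i-1][j-1]). Filling the table (rows: prefixes of 'cfecin', columns: prefixes of 'cectin'):
     ε  c  e  c  t  i  n
  ε  0  1  2  3  4  5  6
  c  1  0  1  2  3  4  5
  f  2  1  1  2  3  4  5
  e  3  2  1  2  3  4  5
  c  4  3  2  1  2  3  4
  i  5  4  3  2  2  2  3
  n  6  5  4  3  3  3  2
The bottom-right entry gives D[6][6] = 2, so no sequence of fewer than 2 edits works. Backtracking through the table gives one optimal edit sequence (2 edits):
  cfecin → cecin (del f @2)
  cecin → cectin (ins t @4)
Edit distance = 2.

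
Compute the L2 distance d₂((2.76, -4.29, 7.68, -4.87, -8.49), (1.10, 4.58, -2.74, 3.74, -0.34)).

√(Σ(x_i - y_i)²) = √((2.76 - 1.1)² + (-4.29 - 4.58)² + (7.68 - (-2.74))² + (-4.87 - 3.74)² + (-8.49 - (-0.34))²)
= √(1.66² + (-8.87)² + 10.42² + (-8.61)² + (-8.15)²) = √(2.7556 + 78.6769 + 108.5764 + 74.1321 + 66.4225) = √330.5635 ≈ 18.1814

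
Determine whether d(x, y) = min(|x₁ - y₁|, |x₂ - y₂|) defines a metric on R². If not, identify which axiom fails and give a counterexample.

No. d fails identity of indiscernibles: take x = (3, 0) and y = (3, 4). Then d(x,y) = min(|3 - 3|, |0 - 4|) = min(0, 4) = 0, yet x ≠ y.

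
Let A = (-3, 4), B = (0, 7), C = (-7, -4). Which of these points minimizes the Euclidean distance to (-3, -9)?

Distances: d(A) = 13, d(B) ≈ 16.2788, d(C) ≈ 6.4031. Nearest: C = (-7, -4) with distance 6.4031.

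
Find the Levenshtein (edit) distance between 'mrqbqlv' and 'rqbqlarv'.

Let D[i][j] be the edit distance between the first i characters of 'mrqbqlv' and the first j characters of 'rqbqlarv', with D[i][0] = i, D[0][j] = j, and D[i][j] = D[i-1][j-1] if the characters match, else 1 + min(D[i-1][j], D[i][j-1], D[i-1][j-1]). Filling the table (rows: prefixes of 'mrqbqlv', columns: prefixes of 'rqbqlarv'):
     ε  r  q  b  q  l  a  r  v
  ε  0  1  2  3  4  5  6  7  8
  m  1  1  2  3  4  5  6  7  8
  r  2  1  2  3  4  5  6  6  7
  q  3  2  1  2  3  4  5  6  7
  b  4  3  2  1  2  3  4  5  6
  q  5  4  3  2  1  2  3  4  5
  l  6  5  4  3  2  1  2  3  4
  v  7  6  5  4  3  2  2  3  3
The bottom-right entry gives D[7][8] = 3, so no sequence of fewer than 3 edits works. Backtracking through the table gives one optimal edit sequence (3 edits):
  mrqbqlv → rqbqlv (del m @1)
  rqbqlv → rqbqlav (ins a @6)
  rqbqlav → rqbqlarv (ins r @7)
Edit distance = 3.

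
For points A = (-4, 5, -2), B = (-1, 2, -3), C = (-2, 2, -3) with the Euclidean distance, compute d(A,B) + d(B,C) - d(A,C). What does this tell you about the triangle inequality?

d(A,B) = √(3² + 3² + 1²) = √19 ≈ 4.3589, d(B,C) = √(1² + 0² + 0²) = √1 = 1, d(A,C) = √(2² + 3² + 1²) = √14 ≈ 3.7417.
d(A,B) + d(B,C) - d(A,C) = 4.3589 + 1 - 3.7417 = 5.3589 - 3.7417 = 1.6172 (to 4 decimal places). This is ≥ 0, so the triangle inequality holds for these points.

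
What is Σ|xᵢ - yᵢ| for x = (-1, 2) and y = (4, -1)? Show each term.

Σ|x_i - y_i| = |-1 - 4| + |2 - (-1)| = 5 + 3 = 8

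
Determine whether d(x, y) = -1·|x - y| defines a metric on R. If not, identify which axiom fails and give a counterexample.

No. With c = -1 < 0, d fails non-negativity: d(6, 14) = -1·|6 - 14| = -1·8 = -8 < 0.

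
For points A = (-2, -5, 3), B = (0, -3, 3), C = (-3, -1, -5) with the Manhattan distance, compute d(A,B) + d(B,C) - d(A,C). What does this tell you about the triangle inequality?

d(A,B) = 2 + 2 + 0 = 4, d(B,C) = 3 + 2 + 8 = 13, d(A,C) = 1 + 4 + 8 = 13.
d(A,B) + d(B,C) - d(A,C) = 4 + 13 - 13 = 17 - 13 = 4. This is ≥ 0, so the triangle inequality holds for these points.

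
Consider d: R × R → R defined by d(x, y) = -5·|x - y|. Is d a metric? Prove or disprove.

No. With c = -5 < 0, d fails non-negativity: d(8, 11) = -5·|8 - 11| = -5·3 = -15 < 0.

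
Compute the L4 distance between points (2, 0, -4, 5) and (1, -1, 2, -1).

(Σ|x_i - y_i|^4)^(1/4) = (|2 - 1|^4 + |0 - (-1)|^4 + |-4 - 2|^4 + |5 - (-1)|^4)^(1/4)
= (1^4 + 1^4 + 6^4 + 6^4)^(1/4) = (1 + 1 + 1296 + 1296)^(1/4) = (2594)^(1/4) ≈ 7.1366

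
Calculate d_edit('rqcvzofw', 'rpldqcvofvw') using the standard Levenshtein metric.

Let D[i][j] be the edit distance between the first i characters of 'rqcvzofw' and the first j characters of 'rpldqcvofvw', with D[i][0] = i, D[0][j] = j, and D[i][j] = D[i-1][j-1] if the characters match, else 1 + min(D[i-1][j], D[i][j-1], D[i-1][j-1]). Filling the table (rows: prefixes of 'rqcvzofw', columns: prefixes of 'rpldqcvofvw'):
     ε  r  p  l  d  q  c  v  o  f  v  w
  ε  0  1  2  3  4  5  6  7  8  9 10 11
  r  1  0  1  2  3  4  5  6  7  8  9 10
  q  2  1  1  2  3  3  4  5  6  7  8  9
  c  3  2  2  2  3  4  3  4  5  6  7  8
  v  4  3  3  3  3  4  4  3  4  5  6  7
  z  5  4  4  4  4  4  5  4  4  5  6  7
  o  6  5  5  5  5  5  5  5  4  5  6  7
  f  7  6  6  6  6  6  6  6  5  4  5  6
  w  8  7  7  7  7  7  7  7  6  5  5  5
The bottom-right entry gives D[8][11] = 5, so no sequence of fewer than 5 edits works. Backtracking through the table gives one optimal edit sequence (5 edits):
  rqcvzofw → rpqcvzofw (ins p @2)
  rpqcvzofw → rplqcvzofw (ins l @3)
  rplqcvzofw → rpldqcvzofw (ins d @4)
  rpldqcvzofw → rpldqcvofw (del z @8)
  rpldqcvofw → rpldqcvofvw (ins v @10)
Edit distance = 5.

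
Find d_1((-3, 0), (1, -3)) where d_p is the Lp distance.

Σ|x_i - y_i| = |-3 - 1| + |0 - (-3)| = 4 + 3 = 7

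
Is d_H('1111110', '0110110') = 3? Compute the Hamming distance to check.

Differing positions: 1, 4. Hamming distance = 2, so the claim that d_H = 3 is false.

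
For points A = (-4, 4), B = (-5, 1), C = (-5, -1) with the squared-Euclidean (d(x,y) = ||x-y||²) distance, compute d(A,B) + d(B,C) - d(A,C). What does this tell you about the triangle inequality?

d(A,B) = 1² + 3² = 10, d(B,C) = 0² + 2² = 4, d(A,C) = 1² + 5² = 26.
d(A,B) + d(B,C) - d(A,C) = 10 + 4 - 26 = 14 - 26 = -12. This is < 0, so the triangle inequality FAILS for these points (squared-Euclidean is not a metric).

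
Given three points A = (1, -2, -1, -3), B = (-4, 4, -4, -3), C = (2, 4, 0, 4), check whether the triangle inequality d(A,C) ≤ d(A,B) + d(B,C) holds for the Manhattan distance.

d(A,B) = 5 + 6 + 3 + 0 = 14, d(B,C) = 6 + 0 + 4 + 7 = 17, d(A,C) = 1 + 6 + 1 + 7 = 15.
d(A,C) = 15 ≤ 14 + 17 = 31. Triangle inequality is satisfied.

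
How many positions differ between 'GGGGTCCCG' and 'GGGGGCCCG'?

Differing positions: 5. Hamming distance = 1.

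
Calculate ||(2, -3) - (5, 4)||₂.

√(Σ(x_i - y_i)²) = √((2 - 5)² + (-3 - 4)²)
= √((-3)² + (-7)²) = √(9 + 49) = √58 ≈ 7.6158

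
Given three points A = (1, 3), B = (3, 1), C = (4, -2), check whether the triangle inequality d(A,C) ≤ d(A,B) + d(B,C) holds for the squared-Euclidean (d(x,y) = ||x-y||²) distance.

d(A,B) = 2² + 2² = 8, d(B,C) = 1² + 3² = 10, d(A,C) = 3² + 5² = 34.
d(A,C) = 34 > 8 + 10 = 18. Triangle inequality is VIOLATED. (Squared-Euclidean is not a metric — this is a counterexample.)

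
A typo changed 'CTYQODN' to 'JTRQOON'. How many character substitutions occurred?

Differing positions: 1, 3, 6. Hamming distance = 3.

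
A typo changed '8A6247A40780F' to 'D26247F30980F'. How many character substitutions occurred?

Differing positions: 1, 2, 7, 8, 10. Hamming distance = 5.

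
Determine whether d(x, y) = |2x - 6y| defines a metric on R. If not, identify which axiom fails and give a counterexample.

No. d fails symmetry: d(6, 3) = |2·6 - 6·3| = |-6| = 6, but d(3, 6) = |2·3 - 6·6| = |-30| = 30. Since 6 ≠ 30, d(x,y) ≠ d(y,x) in general.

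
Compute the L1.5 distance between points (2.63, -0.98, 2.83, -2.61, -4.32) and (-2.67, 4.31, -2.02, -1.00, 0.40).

(Σ|x_i - y_i|^1.5)^(1/1.5) = (|2.63 - (-2.67)|^1.5 + |-0.98 - 4.31|^1.5 + |2.83 - (-2.02)|^1.5 + |-2.61 - (-1)|^1.5 + |-4.32 - 0.4|^1.5)^(1/1.5)
= (5.3^1.5 + 5.29^1.5 + 4.85^1.5 + 1.61^1.5 + 4.72^1.5)^(1/1.5) ≈ (12.2015 + 12.167 + 10.681 + 2.0429 + 10.2545)^(1/1.5) = (47.3469)^(1/1.5) ≈ 13.0876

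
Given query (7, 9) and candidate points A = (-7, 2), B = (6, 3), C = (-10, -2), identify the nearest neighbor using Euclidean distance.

Distances: d(A) ≈ 15.6525, d(B) ≈ 6.0828, d(C) ≈ 20.2485. Nearest: B = (6, 3) with distance 6.0828.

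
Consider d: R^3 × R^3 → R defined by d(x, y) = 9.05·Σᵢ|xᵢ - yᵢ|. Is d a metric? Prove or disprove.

Yes. The L1 (Manhattan) norm induces a metric on R^3, and multiplying a metric by a positive constant 9.05 > 0 preserves all four axioms: non-negativity (9.05·||x-y|| ≥ 0), identity (9.05·||x-y|| = 0 ⟺ ||x-y|| = 0 ⟺ x = y), symmetry (||x-y|| = ||y-x||), and the triangle inequality (9.05·||x-z|| ≤ 9.05·||x-y|| + 9.05·||y-z||). So d is a metric.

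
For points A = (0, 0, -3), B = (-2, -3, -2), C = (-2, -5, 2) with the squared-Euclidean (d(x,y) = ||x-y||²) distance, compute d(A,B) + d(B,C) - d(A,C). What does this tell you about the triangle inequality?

d(A,B) = 2² + 3² + 1² = 14, d(B,C) = 0² + 2² + 4² = 20, d(A,C) = 2² + 5² + 5² = 54.
d(A,B) + d(B,C) - d(A,C) = 14 + 20 - 54 = 34 - 54 = -20. This is < 0, so the triangle inequality FAILS for these points (squared-Euclidean is not a metric).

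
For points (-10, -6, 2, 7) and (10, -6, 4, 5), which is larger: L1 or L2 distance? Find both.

L1 = |-10 - 10| + |-6 - (-6)| + |2 - 4| + |7 - 5| = 20 + 0 + 2 + 2 = 24
L2 = √(20² + 0² + 2² + 2²) = √408 ≈ 20.199
L1 ≥ L2 always (equality iff movement is along one axis); L1 > L2 here.
Ratio L1/L2 = 24/√408 ≈ 1.1882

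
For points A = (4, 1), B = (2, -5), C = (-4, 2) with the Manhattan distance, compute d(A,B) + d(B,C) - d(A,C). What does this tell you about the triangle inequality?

d(A,B) = 2 + 6 = 8, d(B,C) = 6 + 7 = 13, d(A,C) = 8 + 1 = 9.
d(A,B) + d(B,C) - d(A,C) = 8 + 13 - 9 = 21 - 9 = 12. This is ≥ 0, so the triangle inequality holds for these points.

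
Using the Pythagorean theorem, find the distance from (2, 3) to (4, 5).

√(Σ(x_i - y_i)²) = √((2 - 4)² + (3 - 5)²)
= √((-2)² + (-2)²) = √(4 + 4) = √8 ≈ 2.8284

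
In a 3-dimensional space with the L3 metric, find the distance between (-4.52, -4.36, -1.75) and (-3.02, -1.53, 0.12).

(Σ|x_i - y_i|^3)^(1/3) = (|-4.52 - (-3.02)|^3 + |-4.36 - (-1.53)|^3 + |-1.75 - 0.12|^3)^(1/3)
= (1.5^3 + 2.83^3 + 1.87^3)^(1/3) ≈ (3.375 + 22.6652 + 6.5392)^(1/3) = (32.5794)^(1/3) ≈ 3.1938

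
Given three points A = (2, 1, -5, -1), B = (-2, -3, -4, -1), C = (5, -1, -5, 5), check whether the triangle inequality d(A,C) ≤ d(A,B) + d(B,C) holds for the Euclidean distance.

d(A,B) = √(4² + 4² + 1² + 0²) = √33 ≈ 5.7446, d(B,C) = √(7² + 2² + 1² + 6²) = √90 ≈ 9.4868, d(A,C) = √(3² + 2² + 0² + 6²) = √49 = 7.
d(A,C) = 7 ≤ 5.7446 + 9.4868 = 15.2314. Triangle inequality is satisfied.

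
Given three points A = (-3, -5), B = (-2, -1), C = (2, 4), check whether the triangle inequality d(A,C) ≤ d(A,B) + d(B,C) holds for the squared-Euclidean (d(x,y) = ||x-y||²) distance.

d(A,B) = 1² + 4² = 17, d(B,C) = 4² + 5² = 41, d(A,C) = 5² + 9² = 106.
d(A,C) = 106 > 17 + 41 = 58. Triangle inequality is VIOLATED. (Squared-Euclidean is not a metric — this is a counterexample.)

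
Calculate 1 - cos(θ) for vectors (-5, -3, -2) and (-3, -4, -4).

With u = (-5, -3, -2), v = (-3, -4, -4):
u·v = (-5)·(-3) + (-3)·(-4) + (-2)·(-4) = 15 + 12 + 8 = 35.
|u| = √((-5)² + (-3)² + (-2)²) = √38, |v| = √((-3)² + (-4)² + (-4)²) = √41, so |u||v| = √(38·41) = √1558.
cos θ = (u·v)/(|u||v|) = 35/√1558 ≈ 0.8867
Cosine distance = 1 - cos θ ≈ 1 - 0.8867 = 0.1133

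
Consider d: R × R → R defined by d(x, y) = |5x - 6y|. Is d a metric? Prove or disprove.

No. d fails symmetry: d(7, 6) = |5·7 - 6·6| = |-1| = 1, but d(6, 7) = |5·6 - 6·7| = |-12| = 12. Since 1 ≠ 12, d(x,y) ≠ d(y,x) in general.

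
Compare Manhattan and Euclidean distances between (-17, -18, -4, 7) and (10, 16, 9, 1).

L1 = |-17 - 10| + |-18 - 16| + |-4 - 9| + |7 - 1| = 27 + 34 + 13 + 6 = 80
L2 = √(27² + 34² + 13² + 6²) = √2090 ≈ 45.7165
L1 ≥ L2 always (equality iff movement is along one axis); L1 > L2 here.
Ratio L1/L2 = 80/√2090 ≈ 1.7499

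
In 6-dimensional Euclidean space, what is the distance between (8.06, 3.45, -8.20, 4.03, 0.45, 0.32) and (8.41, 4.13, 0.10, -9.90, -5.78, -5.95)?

√(Σ(x_i - y_i)²) = √((8.06 - 8.41)² + (3.45 - 4.13)² + (-8.2 - 0.1)² + (4.03 - (-9.9))² + (0.45 - (-5.78))² + (0.32 - (-5.95))²)
= √((-0.35)² + (-0.68)² + (-8.3)² + 13.93² + 6.23² + 6.27²) = √(0.1225 + 0.4624 + 68.89 + 194.0449 + 38.8129 + 39.3129) = √341.6456 ≈ 18.4837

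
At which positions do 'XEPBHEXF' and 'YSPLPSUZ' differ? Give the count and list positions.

Differing positions: 1, 2, 4, 5, 6, 7, 8. Hamming distance = 7.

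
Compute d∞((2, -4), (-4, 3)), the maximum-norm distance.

max(|x_i - y_i|) = max(|2 - (-4)|, |-4 - 3|) = max(6, 7) = 7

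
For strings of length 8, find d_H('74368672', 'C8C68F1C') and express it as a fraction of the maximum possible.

Differing positions: 1, 2, 3, 6, 7, 8. Hamming distance = 6. The maximum possible Hamming distance for length-8 strings is 8, so d_H/8 = 6/8 = 0.75.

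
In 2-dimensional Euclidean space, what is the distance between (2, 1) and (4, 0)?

√(Σ(x_i - y_i)²) = √((2 - 4)² + (1 - 0)²)
= √((-2)² + 1²) = √(4 + 1) = √5 ≈ 2.2361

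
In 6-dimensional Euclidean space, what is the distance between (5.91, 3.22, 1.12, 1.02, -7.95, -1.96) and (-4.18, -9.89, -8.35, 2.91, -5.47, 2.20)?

√(Σ(x_i - y_i)²) = √((5.91 - (-4.18))² + (3.22 - (-9.89))² + (1.12 - (-8.35))² + (1.02 - 2.91)² + (-7.95 - (-5.47))² + (-1.96 - 2.2)²)
= √(10.09² + 13.11² + 9.47² + (-1.89)² + (-2.48)² + (-4.16)²) = √(101.8081 + 171.8721 + 89.6809 + 3.5721 + 6.1504 + 17.3056) = √390.3892 ≈ 19.7583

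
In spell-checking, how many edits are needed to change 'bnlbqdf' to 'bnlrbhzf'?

Let D[i][j] be the edit distance between the first i characters of 'bnlbqdf' and the first j characters of 'bnlrbhzf', with D[i][0] = i, D[0][j] = j, and D[i][j] = D[i-1][j-1] if the characters match, else 1 + min(D[i-1][j], D[i][j-1], D[i-1][j-1]). Filling the table (rows: prefixes of 'bnlbqdf', columns: prefixes of 'bnlrbhzf'):
     ε  b  n  l  r  b  h  z  f
  ε  0  1  2  3  4  5  6  7  8
  b  1  0  1  2  3  4  5  6  7
  n  2  1  0  1  2  3  4  5  6
  l  3  2  1  0  1  2  3  4  5
  b  4  3  2  1  1  1  2  3  4
  q  5  4  3  2  2  2  2  3  4
  d  6  5  4  3  3  3  3  3  4
  f  7  6  5  4  4  4  4  4  3
The bottom-right entry gives D[7][8] = 3, so no sequence of fewer than 3 edits works. Backtracking through the table gives one optimal edit sequence (3 edits):
  bnlbqdf → bnlrbqdf (ins r @4)
  bnlrbqdf → bnlrbhdf (sub q→h @6)
  bnlrbhdf → bnlrbhzf (sub d→z @7)
Edit distance = 3.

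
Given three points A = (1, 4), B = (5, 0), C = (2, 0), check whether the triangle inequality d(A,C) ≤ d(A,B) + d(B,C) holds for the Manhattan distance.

d(A,B) = 4 + 4 = 8, d(B,C) = 3 + 0 = 3, d(A,C) = 1 + 4 = 5.
d(A,C) = 5 ≤ 8 + 3 = 11. Triangle inequality is satisfied.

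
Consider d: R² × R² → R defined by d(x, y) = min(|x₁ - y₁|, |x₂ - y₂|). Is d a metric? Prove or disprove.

No. d fails identity of indiscernibles: take x = (4, 0) and y = (4, 9). Then d(x,y) = min(|4 - 4|, |0 - 9|) = min(0, 9) = 0, yet x ≠ y.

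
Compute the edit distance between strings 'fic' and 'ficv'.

Let D[i][j] be the edit distance between the first i characters of 'fic' and the first j characters of 'ficv', with D[i][0] = i, D[0][j] = j, and D[i][j] = D[i-1][j-1] if the characters match, else 1 + min(D[i-1][j], D[i][j-1], D[i-1][j-1]). Filling the table (rows: prefixes of 'fic', columns: prefixes of 'ficv'):
     ε  f  i  c  v
  ε  0  1  2  3  4
  f  1  0  1  2  3
  i  2  1  0  1  2
  c  3  2  1  0  1
The bottom-right entry gives D[3][4] = 1, so no sequence of fewer than 1 edit works. Backtracking through the table gives one optimal edit sequence (1 edit):
  fic → ficv (ins v @4)
Edit distance = 1.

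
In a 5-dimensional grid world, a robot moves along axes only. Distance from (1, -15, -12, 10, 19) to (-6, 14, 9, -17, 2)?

Σ|x_i - y_i| = |1 - (-6)| + |-15 - 14| + |-12 - 9| + |10 - (-17)| + |19 - 2| = 7 + 29 + 21 + 27 + 17 = 101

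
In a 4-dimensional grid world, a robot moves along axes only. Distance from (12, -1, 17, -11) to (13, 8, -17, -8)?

Σ|x_i - y_i| = |12 - 13| + |-1 - 8| + |17 - (-17)| + |-11 - (-8)| = 1 + 9 + 34 + 3 = 47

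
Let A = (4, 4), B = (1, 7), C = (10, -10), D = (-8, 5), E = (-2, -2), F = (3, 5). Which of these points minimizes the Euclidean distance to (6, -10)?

Distances: d(A) ≈ 14.1421, d(B) ≈ 17.72, d(C) = 4, d(D) ≈ 20.5183, d(E) ≈ 11.3137, d(F) ≈ 15.2971. Nearest: C = (10, -10) with distance 4.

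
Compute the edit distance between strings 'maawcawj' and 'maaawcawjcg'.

Let D[i][j] be the edit distance between the first i characters of 'maawcawj' and the first j characters of 'maaawcawjcg', with D[i][0] = i, D[0][j] = j, and D[i][j] = D[i-1][j-1] if the characters match, else 1 + min(D[i-1][j], D[i][j-1], D[i-1][j-1]). Filling the table (rows: prefixes of 'maawcawj', columns: prefixes of 'maaawcawjcg'):
     ε  m  a  a  a  w  c  a  w  j  c  g
  ε  0  1  2  3  4  5  6  7  8  9 10 11
  m  1  0  1  2  3  4  5  6  7  8  9 10
  a  2  1  0  1  2  3  4  5  6  7  8  9
  a  3  2  1  0  1  2  3  4  5  6  7  8
  w  4  3  2  1  1  1  2  3  4  5  6  7
  c  5  4  3  2  2  2  1  2  3  4  5  6
  a  6  5  4  3  2  3  2  1  2  3  4  5
  w  7  6  5  4  3  2  3  2  1  2  3  4
  j  8  7  6  5  4  3  3  3  2  1  2  3
The bottom-right entry gives D[8][11] = 3, so no sequence of fewer than 3 edits works. Backtracking through the table gives one optimal edit sequence (3 edits):
  maawcawj → maaawcawj (ins a @2)
  maaawcawj → maaawcawjc (ins c @10)
  maaawcawjc → maaawcawjcg (ins g @11)
Edit distance = 3.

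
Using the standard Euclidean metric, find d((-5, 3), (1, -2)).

√(Σ(x_i - y_i)²) = √((-5 - 1)² + (3 - (-2))²)
= √((-6)² + 5²) = √(36 + 25) = √61 ≈ 7.8102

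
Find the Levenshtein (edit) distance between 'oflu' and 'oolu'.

Let D[i][j] be the edit distance between the first i characters of 'oflu' and the first j characters of 'oolu', with D[i][0] = i, D[0][j] = j, and D[i][j] = D[i-1][j-1] if the characters match, else 1 + min(D[i-1][j], D[i][j-1], D[i-1][j-1]). Filling the table (rows: prefixes of 'oflu', columns: prefixes of 'oolu'):
     ε  o  o  l  u
  ε  0  1  2  3  4
  o  1  0  1  2  3
  f  2  1  1  2  3
  l  3  2  2  1  2
  u  4  3  3  2  1
The bottom-right entry gives D[4][4] = 1, so no sequence of fewer than 1 edit works. Backtracking through the table gives one optimal edit sequence (1 edit):
  oflu → oolu (sub f→o @2)
Edit distance = 1.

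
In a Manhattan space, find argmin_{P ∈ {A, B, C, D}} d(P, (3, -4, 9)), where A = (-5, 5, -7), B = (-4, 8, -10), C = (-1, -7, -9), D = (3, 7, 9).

Distances: d(A) = 33, d(B) = 38, d(C) = 25, d(D) = 11. Nearest: D = (3, 7, 9) with distance 11.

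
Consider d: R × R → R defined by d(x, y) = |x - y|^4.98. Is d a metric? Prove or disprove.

No. d(x,y) = |x-y|^4.98 fails the triangle inequality since p = 4.98 > 1. Counterexample: x = 5, y = 15, z = 16. d(x,z) = |5 - 16|^4.98 = 11^4.98 ≈ 153509.6113, but d(x,y) + d(y,z) = 10^4.98 + 1^4.98 ≈ 95499.2586 + 1 = 95500.2586. Since 153509.6113 > 95500.2586, the triangle inequality is violated.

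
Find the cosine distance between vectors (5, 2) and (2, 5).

With u = (5, 2), v = (2, 5):
u·v = 5·2 + 2·5 = 10 + 10 = 20.
|u| = √(5² + 2²) = √29, |v| = √(2² + 5²) = √29, so |u||v| = √(29·29) = √841 = 29.
cos θ = (u·v)/(|u||v|) = 20/29 ≈ 0.6897
Cosine distance = 1 - cos θ ≈ 1 - 0.6897 = 0.3103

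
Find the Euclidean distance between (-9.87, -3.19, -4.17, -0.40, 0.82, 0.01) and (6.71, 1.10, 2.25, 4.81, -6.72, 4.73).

√(Σ(x_i - y_i)²) = √((-9.87 - 6.71)² + (-3.19 - 1.1)² + (-4.17 - 2.25)² + (-0.4 - 4.81)² + (0.82 - (-6.72))² + (0.01 - 4.73)²)
= √((-16.58)² + (-4.29)² + (-6.42)² + (-5.21)² + 7.54² + (-4.72)²) = √(274.8964 + 18.4041 + 41.2164 + 27.1441 + 56.8516 + 22.2784) = √440.791 ≈ 20.995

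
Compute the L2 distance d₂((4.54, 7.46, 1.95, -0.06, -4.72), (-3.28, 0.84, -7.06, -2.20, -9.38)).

√(Σ(x_i - y_i)²) = √((4.54 - (-3.28))² + (7.46 - 0.84)² + (1.95 - (-7.06))² + (-0.06 - (-2.2))² + (-4.72 - (-9.38))²)
= √(7.82² + 6.62² + 9.01² + 2.14² + 4.66²) = √(61.1524 + 43.8244 + 81.1801 + 4.5796 + 21.7156) = √212.4521 ≈ 14.5757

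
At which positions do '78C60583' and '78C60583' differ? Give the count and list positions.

Differing positions: none. Hamming distance = 0.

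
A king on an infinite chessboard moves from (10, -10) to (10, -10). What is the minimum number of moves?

max(|x_i - y_i|) = max(|10 - 10|, |-10 - (-10)|) = max(0, 0) = 0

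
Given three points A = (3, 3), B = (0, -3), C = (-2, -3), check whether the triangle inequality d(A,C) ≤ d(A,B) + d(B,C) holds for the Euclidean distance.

d(A,B) = √(3² + 6²) = √45 ≈ 6.7082, d(B,C) = √(2² + 0²) = √4 = 2, d(A,C) = √(5² + 6²) = √61 ≈ 7.8102.
d(A,C) ≈ 7.8102 ≤ 6.7082 + 2 = 8.7082. Triangle inequality is satisfied.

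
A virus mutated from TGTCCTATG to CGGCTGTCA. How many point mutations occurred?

Differing positions: 1, 3, 5, 6, 7, 8, 9. Hamming distance = 7.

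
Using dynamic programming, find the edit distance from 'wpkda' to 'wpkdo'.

Let D[i][j] be the edit distance between the first i characters of 'wpkda' and the first j characters of 'wpkdo', with D[i][0] = i, D[0][j] = j, and D[i][j] = D[i-1][j-1] if the characters match, else 1 + min(D[i-1][j], D[i][j-1], D[i-1][j-1]). Filling the table (rows: prefixes of 'wpkda', columns: prefixes of 'wpkdo'):
     ε  w  p  k  d  o
  ε  0  1  2  3  4  5
  w  1  0  1  2  3  4
  p  2  1  0  1  2  3
  k  3  2  1  0  1  2
  d  4  3  2  1  0  1
  a  5  4  3  2  1  1
The bottom-right entry gives D[5][5] = 1, so no sequence of fewer than 1 edit works. Backtracking through the table gives one optimal edit sequence (1 edit):
  wpkda → wpkdo (sub a→o @5)
Edit distance = 1.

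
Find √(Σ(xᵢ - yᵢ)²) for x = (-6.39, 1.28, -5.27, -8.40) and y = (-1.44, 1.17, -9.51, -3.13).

√(Σ(x_i - y_i)²) = √((-6.39 - (-1.44))² + (1.28 - 1.17)² + (-5.27 - (-9.51))² + (-8.4 - (-3.13))²)
= √((-4.95)² + 0.11² + 4.24² + (-5.27)²) = √(24.5025 + 0.0121 + 17.9776 + 27.7729) = √70.2651 ≈ 8.3824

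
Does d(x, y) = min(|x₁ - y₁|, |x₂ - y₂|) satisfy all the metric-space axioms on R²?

No. d fails identity of indiscernibles: take x = (-3, 0) and y = (-3, 5). Then d(x,y) = min(|-3 - (-3)|, |0 - 5|) = min(0, 5) = 0, yet x ≠ y.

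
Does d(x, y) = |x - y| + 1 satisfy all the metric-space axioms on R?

No. d fails identity of indiscernibles (specifically d(x,x) = 0): d(1, 1) = |1 - 1| + 1 = 0 + 1 = 1 ≠ 0.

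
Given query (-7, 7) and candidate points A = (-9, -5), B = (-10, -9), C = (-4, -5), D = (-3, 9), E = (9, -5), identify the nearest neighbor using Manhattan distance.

Distances: d(A) = 14, d(B) = 19, d(C) = 15, d(D) = 6, d(E) = 28. Nearest: D = (-3, 9) with distance 6.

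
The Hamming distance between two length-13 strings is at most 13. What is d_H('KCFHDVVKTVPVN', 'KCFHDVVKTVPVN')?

Differing positions: none. Hamming distance = 0. The maximum possible Hamming distance for length-13 strings is 13, so d_H/13 = 0/13 = 0.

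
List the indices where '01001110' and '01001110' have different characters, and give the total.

Differing positions: none. Hamming distance = 0.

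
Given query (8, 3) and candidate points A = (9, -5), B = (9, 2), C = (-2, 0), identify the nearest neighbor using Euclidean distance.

Distances: d(A) ≈ 8.0623, d(B) ≈ 1.4142, d(C) ≈ 10.4403. Nearest: B = (9, 2) with distance 1.4142.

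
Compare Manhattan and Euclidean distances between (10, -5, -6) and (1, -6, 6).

L1 = |10 - 1| + |-5 - (-6)| + |-6 - 6| = 9 + 1 + 12 = 22
L2 = √(9² + 1² + 12²) = √226 ≈ 15.0333
L1 ≥ L2 always (equality iff movement is along one axis); L1 > L2 here.
Ratio L1/L2 = 22/√226 ≈ 1.4634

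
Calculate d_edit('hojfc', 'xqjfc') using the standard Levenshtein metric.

Let D[i][j] be the edit distance between the first i characters of 'hojfc' and the first j characters of 'xqjfc', with D[i][0] = i, D[0][j] = j, and D[i][j] = D[i-1][j-1] if the characters match, else 1 + min(D[i-1][j], D[i][j-1], D[i-1][j-1]). Filling the table (rows: prefixes of 'hojfc', columns: prefixes of 'xqjfc'):
     ε  x  q  j  f  c
  ε  0  1  2  3  4  5
  h  1  1  2  3  4  5
  o  2  2  2  3  4  5
  j  3  3  3  2  3  4
  f  4  4  4  3  2  3
  c  5  5  5  4  3  2
The bottom-right entry gives D[5][5] = 2, so no sequence of fewer than 2 edits works. Backtracking through the table gives one optimal edit sequence (2 edits):
  hojfc → xojfc (sub h→x @1)
  xojfc → xqjfc (sub o→q @2)
Edit distance = 2.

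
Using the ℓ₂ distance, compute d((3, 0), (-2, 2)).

(Σ|x_i - y_i|^2)^(1/2) = (|3 - (-2)|^2 + |0 - 2|^2)^(1/2)
= (5^2 + 2^2)^(1/2) = (25 + 4)^(1/2) = (29)^(1/2) ≈ 5.3852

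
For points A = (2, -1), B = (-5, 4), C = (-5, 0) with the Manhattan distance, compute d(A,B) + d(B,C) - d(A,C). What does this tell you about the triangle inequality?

d(A,B) = 7 + 5 = 12, d(B,C) = 0 + 4 = 4, d(A,C) = 7 + 1 = 8.
d(A,B) + d(B,C) - d(A,C) = 12 + 4 - 8 = 16 - 8 = 8. This is ≥ 0, so the triangle inequality holds for these points.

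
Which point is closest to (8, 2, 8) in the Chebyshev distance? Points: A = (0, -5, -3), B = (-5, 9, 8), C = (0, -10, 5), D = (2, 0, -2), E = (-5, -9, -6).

Distances: d(A) = 11, d(B) = 13, d(C) = 12, d(D) = 10, d(E) = 14. Nearest: D = (2, 0, -2) with distance 10.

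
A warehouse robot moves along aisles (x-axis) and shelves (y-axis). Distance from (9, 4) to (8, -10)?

Σ|x_i - y_i| = |9 - 8| + |4 - (-10)| = 1 + 14 = 15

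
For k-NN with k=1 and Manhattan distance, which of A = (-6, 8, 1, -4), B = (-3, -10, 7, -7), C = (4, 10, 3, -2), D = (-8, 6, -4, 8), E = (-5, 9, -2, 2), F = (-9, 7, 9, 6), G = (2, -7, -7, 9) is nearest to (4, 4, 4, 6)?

Distances: d(A) = 27, d(B) = 37, d(C) = 15, d(D) = 24, d(E) = 24, d(F) = 21, d(G) = 27. Nearest: C = (4, 10, 3, -2) with distance 15.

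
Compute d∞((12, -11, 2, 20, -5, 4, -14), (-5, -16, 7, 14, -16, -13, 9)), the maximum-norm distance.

max(|x_i - y_i|) = max(|12 - (-5)|, |-11 - (-16)|, |2 - 7|, |20 - 14|, |-5 - (-16)|, |4 - (-13)|, |-14 - 9|) = max(17, 5, 5, 6, 11, 17, 23) = 23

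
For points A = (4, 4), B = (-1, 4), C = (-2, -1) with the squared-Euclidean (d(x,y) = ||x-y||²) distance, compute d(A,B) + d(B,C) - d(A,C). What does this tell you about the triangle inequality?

d(A,B) = 5² + 0² = 25, d(B,C) = 1² + 5² = 26, d(A,C) = 6² + 5² = 61.
d(A,B) + d(B,C) - d(A,C) = 25 + 26 - 61 = 51 - 61 = -10. This is < 0, so the triangle inequality FAILS for these points (squared-Euclidean is not a metric).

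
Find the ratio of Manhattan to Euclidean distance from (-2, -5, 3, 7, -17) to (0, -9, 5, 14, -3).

L1 = |-2 - 0| + |-5 - (-9)| + |3 - 5| + |7 - 14| + |-17 - (-3)| = 2 + 4 + 2 + 7 + 14 = 29
L2 = √(2² + 4² + 2² + 7² + 14²) = √269 ≈ 16.4012
L1 ≥ L2 always (equality iff movement is along one axis); L1 > L2 here.
Ratio L1/L2 = 29/√269 ≈ 1.7682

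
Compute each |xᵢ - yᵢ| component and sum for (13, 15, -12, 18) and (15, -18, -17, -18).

Σ|x_i - y_i| = |13 - 15| + |15 - (-18)| + |-12 - (-17)| + |18 - (-18)| = 2 + 33 + 5 + 36 = 76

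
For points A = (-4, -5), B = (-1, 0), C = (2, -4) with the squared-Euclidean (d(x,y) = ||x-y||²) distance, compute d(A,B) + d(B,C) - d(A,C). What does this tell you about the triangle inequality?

d(A,B) = 3² + 5² = 34, d(B,C) = 3² + 4² = 25, d(A,C) = 6² + 1² = 37.
d(A,B) + d(B,C) - d(A,C) = 34 + 25 - 37 = 59 - 37 = 22. This is ≥ 0, so the triangle inequality holds for these points.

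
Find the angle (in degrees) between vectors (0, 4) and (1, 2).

With u = (0, 4), v = (1, 2):
u·v = 0·1 + 4·2 = 0 + 8 = 8.
|u| = √(0² + 4²) = √16, |v| = √(1² + 2²) = √5, so |u||v| = √(16·5) = √80.
cos θ = (u·v)/(|u||v|) = 8/√80 ≈ 0.894427
θ = arccos(0.894427) ≈ 26.57°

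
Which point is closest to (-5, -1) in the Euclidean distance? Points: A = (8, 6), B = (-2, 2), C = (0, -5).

Distances: d(A) ≈ 14.7648, d(B) ≈ 4.2426, d(C) ≈ 6.4031. Nearest: B = (-2, 2) with distance 4.2426.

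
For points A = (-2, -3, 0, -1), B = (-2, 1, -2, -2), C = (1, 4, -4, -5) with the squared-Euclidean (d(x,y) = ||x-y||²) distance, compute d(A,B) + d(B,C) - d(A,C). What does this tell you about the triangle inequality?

d(A,B) = 0² + 4² + 2² + 1² = 21, d(B,C) = 3² + 3² + 2² + 3² = 31, d(A,C) = 3² + 7² + 4² + 4² = 90.
d(A,B) + d(B,C) - d(A,C) = 21 + 31 - 90 = 52 - 90 = -38. This is < 0, so the triangle inequality FAILS for these points (squared-Euclidean is not a metric).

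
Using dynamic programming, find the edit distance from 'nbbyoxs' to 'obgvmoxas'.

Let D[i][j] be the edit distance between the first i characters of 'nbbyoxs' and the first j characters of 'obgvmoxas', with D[i][0] = i, D[0][j] = j, and D[i][j] = D[i-1][j-1] if the characters match, else 1 + min(D[i-1][j], D[i][j-1], D[i-1][j-1]). Filling the table (rows: prefixes of 'nbbyoxs', columns: prefixes of 'obgvmoxas'):
     ε  o  b  g  v  m  o  x  a  s
  ε  0  1  2  3  4  5  6  7  8  9
  n  1  1  2  3  4  5  6  7  8  9
  b  2  2  1  2  3  4  5  6  7  8
  b  3  3  2  2  3  4  5  6  7  8
  y  4  4  3  3  3  4  5  6  7  8
  o  5  4  4  4  4  4  4  5  6  7
  x  6  5  5  5  5  5  5  4  5  6
  s  7  6  6  6  6  6  6  5  5  5
The bottom-right entry gives D[7][9] = 5, so no sequence of fewer than 5 edits works. Backtracking through the table gives one optimal edit sequence (5 edits):
  nbbyoxs → obbyoxs (sub n→o @1)
  obbyoxs → obgbyoxs (ins g @3)
  obgbyoxs → obgvyoxs (sub b→v @4)
  obgvyoxs → obgvmoxs (sub y→m @5)
  obgvmoxs → obgvmoxas (ins a @8)
Edit distance = 5.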